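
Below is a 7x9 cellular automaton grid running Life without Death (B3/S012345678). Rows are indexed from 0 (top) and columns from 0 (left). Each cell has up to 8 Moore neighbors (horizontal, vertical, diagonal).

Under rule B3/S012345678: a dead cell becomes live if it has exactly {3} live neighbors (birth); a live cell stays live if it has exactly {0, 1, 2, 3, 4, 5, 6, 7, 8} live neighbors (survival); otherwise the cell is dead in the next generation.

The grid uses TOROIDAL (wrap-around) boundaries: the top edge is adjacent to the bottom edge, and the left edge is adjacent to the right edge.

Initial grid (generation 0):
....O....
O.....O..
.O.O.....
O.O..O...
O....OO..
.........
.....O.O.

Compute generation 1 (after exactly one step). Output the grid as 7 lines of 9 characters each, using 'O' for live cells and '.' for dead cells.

Simulating step by step:
Generation 0 (given above): 13 live cells
Generation 1: 21 live cells
(generation 1 grid is the final answer)

Answer: ....OOO..
O.....O..
OOOO.....
O.O.OOO..
OO...OO..
.....O...
.....O.O.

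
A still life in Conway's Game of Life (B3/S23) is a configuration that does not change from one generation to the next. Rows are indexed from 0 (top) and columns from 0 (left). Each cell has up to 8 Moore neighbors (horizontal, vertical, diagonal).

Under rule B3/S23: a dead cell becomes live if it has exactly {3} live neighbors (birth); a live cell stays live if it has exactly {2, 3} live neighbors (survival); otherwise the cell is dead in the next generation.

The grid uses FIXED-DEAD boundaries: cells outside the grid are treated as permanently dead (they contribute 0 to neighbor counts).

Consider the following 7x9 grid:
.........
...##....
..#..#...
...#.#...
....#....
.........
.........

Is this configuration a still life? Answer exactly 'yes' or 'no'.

Compute generation 1 and compare to generation 0 (given above):
Generation 1:
.........
...##....
..#..#...
...#.#...
....#....
.........
.........
The grids are IDENTICAL -> still life.

Answer: yes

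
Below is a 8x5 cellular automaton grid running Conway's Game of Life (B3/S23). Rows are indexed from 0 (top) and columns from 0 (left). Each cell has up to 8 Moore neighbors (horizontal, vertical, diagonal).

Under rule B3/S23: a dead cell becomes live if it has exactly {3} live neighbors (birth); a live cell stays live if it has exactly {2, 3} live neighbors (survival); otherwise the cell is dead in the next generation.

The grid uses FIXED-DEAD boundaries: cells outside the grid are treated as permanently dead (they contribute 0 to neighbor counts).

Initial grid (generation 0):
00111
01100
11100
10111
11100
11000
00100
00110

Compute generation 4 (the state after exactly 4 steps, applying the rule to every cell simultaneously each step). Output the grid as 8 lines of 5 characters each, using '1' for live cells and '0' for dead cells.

Simulating step by step:
Generation 0 (given above): 20 live cells
Generation 1: 10 live cells
01110
10000
10000
00000
00000
10000
00110
00110
Generation 2: 9 live cells
01100
10100
00000
00000
00000
00000
01110
00110
Generation 3: 8 live cells
01100
00100
00000
00000
00000
00100
01010
01010
Generation 4: 7 live cells
(generation 4 grid is the final answer)

Answer: 01100
01100
00000
00000
00000
00100
01010
00000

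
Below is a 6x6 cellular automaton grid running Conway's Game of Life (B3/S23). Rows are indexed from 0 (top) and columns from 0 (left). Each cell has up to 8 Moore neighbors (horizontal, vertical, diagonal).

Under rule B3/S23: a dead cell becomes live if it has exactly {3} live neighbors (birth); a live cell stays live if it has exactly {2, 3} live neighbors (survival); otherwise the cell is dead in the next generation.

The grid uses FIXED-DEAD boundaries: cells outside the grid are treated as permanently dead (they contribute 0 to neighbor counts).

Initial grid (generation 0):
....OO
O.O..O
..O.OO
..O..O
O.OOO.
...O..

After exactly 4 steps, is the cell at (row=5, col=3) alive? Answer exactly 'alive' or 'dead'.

Simulating step by step:
Generation 0 (given above): 15 live cells
Generation 1: 14 live cells
....OO
.O....
..O.OO
..O..O
.OO.O.
..OOO.
Generation 2: 14 live cells
......
...O..
.OOOOO
..O..O
.O..OO
.OO.O.
Generation 3: 11 live cells
......
...O..
.O...O
......
.O..OO
.OOOOO
Generation 4: 8 live cells
......
......
......
....OO
.O...O
.OOO.O

Cell (5,3) at generation 4: 1 -> alive

Answer: alive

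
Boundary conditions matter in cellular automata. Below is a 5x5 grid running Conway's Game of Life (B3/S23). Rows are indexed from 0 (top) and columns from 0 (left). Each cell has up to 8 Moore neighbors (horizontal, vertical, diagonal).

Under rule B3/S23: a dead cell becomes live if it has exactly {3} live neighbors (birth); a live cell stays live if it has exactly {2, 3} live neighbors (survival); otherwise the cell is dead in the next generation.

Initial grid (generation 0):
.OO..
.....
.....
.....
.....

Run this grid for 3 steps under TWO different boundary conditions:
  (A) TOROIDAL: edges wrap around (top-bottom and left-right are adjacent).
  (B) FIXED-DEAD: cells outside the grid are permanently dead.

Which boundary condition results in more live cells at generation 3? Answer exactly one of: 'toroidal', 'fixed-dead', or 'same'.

Answer: same

Derivation:
Under TOROIDAL boundary, generation 3:
.....
.....
.....
.....
.....
Population = 0

Under FIXED-DEAD boundary, generation 3:
.....
.....
.....
.....
.....
Population = 0

Comparison: toroidal=0, fixed-dead=0 -> same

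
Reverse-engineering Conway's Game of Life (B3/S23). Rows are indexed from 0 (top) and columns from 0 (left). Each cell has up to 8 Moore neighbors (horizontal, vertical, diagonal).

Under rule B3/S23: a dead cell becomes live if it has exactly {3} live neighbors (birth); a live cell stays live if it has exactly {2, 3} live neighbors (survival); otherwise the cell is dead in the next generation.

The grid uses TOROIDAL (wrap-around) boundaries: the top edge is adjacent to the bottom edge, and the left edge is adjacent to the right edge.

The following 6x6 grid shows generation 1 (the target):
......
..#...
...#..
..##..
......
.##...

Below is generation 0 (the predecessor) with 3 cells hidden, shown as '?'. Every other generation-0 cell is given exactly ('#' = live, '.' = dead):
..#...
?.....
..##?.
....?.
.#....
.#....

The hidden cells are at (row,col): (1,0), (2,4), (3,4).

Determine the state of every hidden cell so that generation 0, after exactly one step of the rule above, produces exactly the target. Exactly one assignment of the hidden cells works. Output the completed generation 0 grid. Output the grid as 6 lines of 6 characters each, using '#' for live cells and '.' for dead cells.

Answer: ..#...
......
..###.
......
.#....
.#....

Derivation:
Hidden generation-0 cells (in order): (1,0), (2,4), (3,4).
A hidden cell only influences target cells in its own 3x3 neighborhood. Try each of the 2^3 = 8 assignments, step the completed generation 0 forward once under B3/S23, and compare with the target:
  (1,0)=. (2,4)=. (3,4)=. -> step gives (1,3)='#' but target has '.' -> reject
  (1,0)=. (2,4)=. (3,4)=# -> step gives (1,3)='#' but target has '.' -> reject
  (1,0)=. (2,4)=# (3,4)=. -> step reproduces the target at every cell -> ACCEPT
  (1,0)=. (2,4)=# (3,4)=# -> step gives (2,4)='#' but target has '.' -> reject
  (1,0)=# (2,4)=. (3,4)=. -> step gives (0,1)='#' but target has '.' -> reject
  (1,0)=# (2,4)=. (3,4)=# -> step gives (0,1)='#' but target has '.' -> reject
  (1,0)=# (2,4)=# (3,4)=. -> step gives (0,1)='#' but target has '.' -> reject
  (1,0)=# (2,4)=# (3,4)=# -> step gives (0,1)='#' but target has '.' -> reject
Unique solution: (1,0)=dead, (2,4)=live, (3,4)=dead.
Check: live-neighbor counts of every cell in the completed generation 0:
121100
023421
011211
123321
212000
223100
Applying B3/S23 to generation 0 with these counts gives:
......
..#...
...#..
..##..
......
.##...
which matches the target exactly.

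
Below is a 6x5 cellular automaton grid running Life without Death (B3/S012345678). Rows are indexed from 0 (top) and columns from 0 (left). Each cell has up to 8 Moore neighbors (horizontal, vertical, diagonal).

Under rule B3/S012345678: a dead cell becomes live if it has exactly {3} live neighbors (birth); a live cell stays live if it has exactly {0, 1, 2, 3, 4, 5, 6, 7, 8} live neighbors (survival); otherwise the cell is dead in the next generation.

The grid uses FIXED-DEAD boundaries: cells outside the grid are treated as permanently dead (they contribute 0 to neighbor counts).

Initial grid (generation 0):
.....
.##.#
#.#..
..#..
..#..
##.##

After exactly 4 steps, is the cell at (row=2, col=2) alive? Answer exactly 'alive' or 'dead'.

Answer: alive

Derivation:
Simulating step by step:
Generation 0 (given above): 11 live cells
Generation 1: 14 live cells
.....
.####
#.#..
..##.
..#..
#####
Generation 2: 18 live cells
..##.
.####
#.#.#
..##.
..#.#
#####
Generation 3: 21 live cells
.####
.####
#.#.#
..###
..#.#
#####
Generation 4: 22 live cells
.####
#####
#.#.#
..###
..#.#
#####

Cell (2,2) at generation 4: 1 -> alive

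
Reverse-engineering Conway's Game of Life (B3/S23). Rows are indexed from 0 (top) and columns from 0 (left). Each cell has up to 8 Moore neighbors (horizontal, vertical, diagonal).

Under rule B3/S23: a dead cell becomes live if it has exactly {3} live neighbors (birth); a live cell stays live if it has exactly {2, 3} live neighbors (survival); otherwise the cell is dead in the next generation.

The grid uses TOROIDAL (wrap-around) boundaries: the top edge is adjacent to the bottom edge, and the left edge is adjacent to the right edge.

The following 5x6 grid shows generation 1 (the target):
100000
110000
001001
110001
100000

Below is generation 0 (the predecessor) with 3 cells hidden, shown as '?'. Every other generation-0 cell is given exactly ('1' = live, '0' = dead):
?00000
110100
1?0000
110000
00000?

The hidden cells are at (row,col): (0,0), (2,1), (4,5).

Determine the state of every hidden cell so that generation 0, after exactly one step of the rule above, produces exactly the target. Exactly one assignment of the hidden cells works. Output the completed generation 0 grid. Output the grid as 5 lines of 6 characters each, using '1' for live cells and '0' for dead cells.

Answer: 000000
110100
100000
110000
000001

Derivation:
Hidden generation-0 cells (in order): (0,0), (2,1), (4,5).
A hidden cell only influences target cells in its own 3x3 neighborhood. Try each of the 2^3 = 8 assignments, step the completed generation 0 forward once under B3/S23, and compare with the target:
  (0,0)=0 (2,1)=0 (4,5)=0 -> step gives (0,0)='0' but target has '1' -> reject
  (0,0)=0 (2,1)=0 (4,5)=1 -> step reproduces the target at every cell -> ACCEPT
  (0,0)=0 (2,1)=1 (4,5)=0 -> step gives (0,0)='0' but target has '1' -> reject
  (0,0)=0 (2,1)=1 (4,5)=1 -> step gives (1,2)='1' but target has '0' -> reject
  (0,0)=1 (2,1)=0 (4,5)=0 -> step gives (0,1)='1' but target has '0' -> reject
  (0,0)=1 (2,1)=0 (4,5)=1 -> step gives (0,1)='1' but target has '0' -> reject
  (0,0)=1 (2,1)=1 (4,5)=0 -> step gives (0,1)='1' but target has '0' -> reject
  (0,0)=1 (2,1)=1 (4,5)=1 -> step gives (0,1)='1' but target has '0' -> reject
Unique solution: (0,0)=dead, (2,1)=dead, (4,5)=live.
Check: live-neighbor counts of every cell in the completed generation 0:
322122
222012
453113
321013
321011
Applying B3/S23 to generation 0 with these counts gives:
100000
110000
001001
110001
100000
which matches the target exactly.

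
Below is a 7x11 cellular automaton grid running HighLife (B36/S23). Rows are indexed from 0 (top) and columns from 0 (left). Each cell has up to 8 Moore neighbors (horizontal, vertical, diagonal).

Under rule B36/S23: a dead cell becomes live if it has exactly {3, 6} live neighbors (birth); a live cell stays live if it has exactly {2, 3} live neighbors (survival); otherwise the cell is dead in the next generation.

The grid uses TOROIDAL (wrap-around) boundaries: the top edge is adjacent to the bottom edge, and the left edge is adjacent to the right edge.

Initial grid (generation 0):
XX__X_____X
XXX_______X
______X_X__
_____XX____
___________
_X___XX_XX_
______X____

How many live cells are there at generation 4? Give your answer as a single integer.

Answer: 24

Derivation:
Simulating step by step:
Generation 0 (given above): 18 live cells
Generation 1: 22 live cells
__X_______X
__X______XX
XX___XXX___
_____XXX___
_______X___
_____XXX___
_X____XX_XX
Generation 2: 23 live cells
_XX_____X__
__X___X__XX
XX___X_XX_X
_____X__X__
________X__
_____X_____
X____X_XXXX
Generation 3: 26 live cells
_XX___X__X_
__X___X___X
XX___X_XX_X
X_____X_X__
___________
______XX__X
XX____XXXXX
Generation 4: 24 live cells
__X__XX____
__X__XX_X_X
_X___X__X_X
XX____X_XXX
______X____
______X___X
_XX__X_____
Population at generation 4: 24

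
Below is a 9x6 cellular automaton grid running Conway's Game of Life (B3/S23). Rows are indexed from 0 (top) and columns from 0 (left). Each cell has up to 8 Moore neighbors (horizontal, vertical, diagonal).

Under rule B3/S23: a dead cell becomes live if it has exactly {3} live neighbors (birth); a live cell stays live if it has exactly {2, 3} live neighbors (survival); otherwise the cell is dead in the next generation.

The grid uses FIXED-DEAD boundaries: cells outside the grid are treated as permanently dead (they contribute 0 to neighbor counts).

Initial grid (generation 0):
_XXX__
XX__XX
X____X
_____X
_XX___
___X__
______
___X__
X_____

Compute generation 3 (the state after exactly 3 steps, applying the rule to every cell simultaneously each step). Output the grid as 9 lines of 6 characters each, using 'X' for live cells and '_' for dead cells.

Answer: _X____
____XX
X_X___
___X__
X_X___
______
______
______
______

Derivation:
Simulating step by step:
Generation 0 (given above): 15 live cells
Generation 1: 15 live cells
XXXXX_
X__XXX
XX___X
_X____
__X___
__X___
______
______
______
Generation 2: 14 live cells
XXX__X
_____X
XXX__X
XXX___
_XX___
______
______
______
______
Generation 3: 8 live cells
(generation 3 grid is the final answer)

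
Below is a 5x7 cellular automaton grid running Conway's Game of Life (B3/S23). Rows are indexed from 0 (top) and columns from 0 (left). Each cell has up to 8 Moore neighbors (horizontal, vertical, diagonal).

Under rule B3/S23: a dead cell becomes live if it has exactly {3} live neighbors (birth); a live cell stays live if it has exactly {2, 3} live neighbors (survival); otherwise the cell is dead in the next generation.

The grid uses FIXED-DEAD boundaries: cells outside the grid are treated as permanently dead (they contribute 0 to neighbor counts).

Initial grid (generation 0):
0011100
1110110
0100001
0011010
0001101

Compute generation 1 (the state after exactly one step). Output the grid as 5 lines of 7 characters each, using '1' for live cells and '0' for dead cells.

Simulating step by step:
Generation 0 (given above): 16 live cells
Generation 1: 16 live cells
(generation 1 grid is the final answer)

Answer: 0010110
1000110
1000001
0011011
0011110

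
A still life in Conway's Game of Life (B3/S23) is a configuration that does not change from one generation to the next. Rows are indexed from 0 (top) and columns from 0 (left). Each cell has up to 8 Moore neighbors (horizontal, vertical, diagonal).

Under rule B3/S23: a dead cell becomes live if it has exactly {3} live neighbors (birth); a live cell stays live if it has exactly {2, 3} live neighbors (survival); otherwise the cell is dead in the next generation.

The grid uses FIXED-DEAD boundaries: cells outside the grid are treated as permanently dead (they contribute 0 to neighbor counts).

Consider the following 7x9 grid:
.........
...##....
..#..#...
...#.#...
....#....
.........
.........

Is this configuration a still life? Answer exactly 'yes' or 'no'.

Answer: yes

Derivation:
Compute generation 1 and compare to generation 0 (given above):
Generation 1:
.........
...##....
..#..#...
...#.#...
....#....
.........
.........
The grids are IDENTICAL -> still life.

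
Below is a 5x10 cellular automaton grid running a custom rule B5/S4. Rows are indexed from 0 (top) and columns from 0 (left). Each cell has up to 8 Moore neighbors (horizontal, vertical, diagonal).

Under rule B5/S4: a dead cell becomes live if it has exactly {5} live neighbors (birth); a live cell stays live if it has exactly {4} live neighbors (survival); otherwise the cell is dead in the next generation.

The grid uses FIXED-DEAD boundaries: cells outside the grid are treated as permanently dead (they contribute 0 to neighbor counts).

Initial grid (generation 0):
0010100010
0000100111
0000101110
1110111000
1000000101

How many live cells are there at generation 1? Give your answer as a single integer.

Simulating step by step:
Generation 0 (given above): 20 live cells
Generation 1: 5 live cells
0000000000
0000000000
0000001010
0000011100
0000000000
Population at generation 1: 5

Answer: 5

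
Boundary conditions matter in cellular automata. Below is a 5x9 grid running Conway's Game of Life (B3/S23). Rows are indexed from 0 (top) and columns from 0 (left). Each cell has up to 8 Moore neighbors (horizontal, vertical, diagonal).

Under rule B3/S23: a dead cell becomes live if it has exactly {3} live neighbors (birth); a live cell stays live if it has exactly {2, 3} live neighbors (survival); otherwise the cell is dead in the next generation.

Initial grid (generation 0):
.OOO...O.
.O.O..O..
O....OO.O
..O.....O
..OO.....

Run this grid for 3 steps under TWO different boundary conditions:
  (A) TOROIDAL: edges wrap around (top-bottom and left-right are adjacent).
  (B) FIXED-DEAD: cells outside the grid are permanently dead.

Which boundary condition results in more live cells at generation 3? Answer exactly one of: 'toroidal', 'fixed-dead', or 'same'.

Under TOROIDAL boundary, generation 3:
O.O.O..OO
..OOO....
......O..
.......O.
.......OO
Population = 12

Under FIXED-DEAD boundary, generation 3:
OOO.O....
OOO.O.O..
.....OOO.
.........
.........
Population = 12

Comparison: toroidal=12, fixed-dead=12 -> same

Answer: same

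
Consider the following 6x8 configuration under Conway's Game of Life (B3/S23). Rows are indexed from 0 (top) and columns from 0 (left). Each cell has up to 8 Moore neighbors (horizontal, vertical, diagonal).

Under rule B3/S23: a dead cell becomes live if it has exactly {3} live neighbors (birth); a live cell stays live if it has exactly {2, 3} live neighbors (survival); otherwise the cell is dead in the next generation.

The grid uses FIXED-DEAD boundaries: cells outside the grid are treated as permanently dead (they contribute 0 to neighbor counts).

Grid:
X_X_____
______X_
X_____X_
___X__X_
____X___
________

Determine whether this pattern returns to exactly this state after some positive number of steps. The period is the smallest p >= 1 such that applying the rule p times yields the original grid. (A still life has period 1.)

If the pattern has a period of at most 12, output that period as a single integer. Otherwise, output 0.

Answer: 0

Derivation:
Simulating and comparing each generation to the original:
Gen 0 (original, given above): 8 live cells
Gen 1: 5 live cells, differs from original
Gen 2: 4 live cells, differs from original
Gen 3: 6 live cells, differs from original
Gen 4: 6 live cells, differs from original
Gen 5: 6 live cells, differs from original
Gen 6: 6 live cells, differs from original
Gen 7: 6 live cells, differs from original
Gen 8: 6 live cells, differs from original
Gen 9: 6 live cells, differs from original
Gen 10: 6 live cells, differs from original
Gen 11: 6 live cells, differs from original
Gen 12: 6 live cells, differs from original
No period found within 12 steps.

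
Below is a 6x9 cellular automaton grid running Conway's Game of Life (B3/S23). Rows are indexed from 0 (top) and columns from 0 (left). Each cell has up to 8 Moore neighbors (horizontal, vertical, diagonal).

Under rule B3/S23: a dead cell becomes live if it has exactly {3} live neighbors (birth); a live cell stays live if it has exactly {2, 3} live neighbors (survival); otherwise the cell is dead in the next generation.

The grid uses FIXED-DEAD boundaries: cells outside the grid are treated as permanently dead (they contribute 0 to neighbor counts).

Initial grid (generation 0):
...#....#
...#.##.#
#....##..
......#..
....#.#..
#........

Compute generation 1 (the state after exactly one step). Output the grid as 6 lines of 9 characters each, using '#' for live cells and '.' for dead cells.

Simulating step by step:
Generation 0 (given above): 13 live cells
Generation 1: 8 live cells
(generation 1 grid is the final answer)

Answer: ....#..#.
.....##..
....#....
......##.
.....#...
.........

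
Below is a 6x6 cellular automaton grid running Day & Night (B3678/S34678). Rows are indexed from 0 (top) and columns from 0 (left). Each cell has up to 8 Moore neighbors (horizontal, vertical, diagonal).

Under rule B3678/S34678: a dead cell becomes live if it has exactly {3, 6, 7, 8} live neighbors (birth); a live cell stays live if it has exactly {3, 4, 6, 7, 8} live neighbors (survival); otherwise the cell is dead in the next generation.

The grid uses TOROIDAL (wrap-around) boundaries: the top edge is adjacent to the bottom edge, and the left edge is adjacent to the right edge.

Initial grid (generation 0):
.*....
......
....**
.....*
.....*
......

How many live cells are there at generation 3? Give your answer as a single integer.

Simulating step by step:
Generation 0 (given above): 5 live cells
Generation 1: 2 live cells
......
......
......
*....*
......
......
Generation 2: 0 live cells
......
......
......
......
......
......
Generation 3: 0 live cells
......
......
......
......
......
......
Population at generation 3: 0

Answer: 0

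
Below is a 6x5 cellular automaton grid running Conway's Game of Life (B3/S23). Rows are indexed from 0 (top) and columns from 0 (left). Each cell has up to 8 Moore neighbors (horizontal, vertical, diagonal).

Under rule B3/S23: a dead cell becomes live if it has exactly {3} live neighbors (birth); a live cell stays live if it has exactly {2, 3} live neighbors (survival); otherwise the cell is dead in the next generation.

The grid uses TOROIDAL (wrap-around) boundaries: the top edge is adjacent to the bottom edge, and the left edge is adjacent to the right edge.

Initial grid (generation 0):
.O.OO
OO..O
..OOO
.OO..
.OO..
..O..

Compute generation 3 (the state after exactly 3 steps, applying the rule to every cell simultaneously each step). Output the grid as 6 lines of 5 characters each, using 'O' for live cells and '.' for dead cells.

Answer: .....
..O.O
O....
O...O
O...O
O.O..

Derivation:
Simulating step by step:
Generation 0 (given above): 14 live cells
Generation 1: 8 live cells
.O.OO
.O...
....O
O....
...O.
O....
Generation 2: 12 live cells
.OO.O
..OOO
O....
....O
....O
O.OO.
Generation 3: 9 live cells
(generation 3 grid is the final answer)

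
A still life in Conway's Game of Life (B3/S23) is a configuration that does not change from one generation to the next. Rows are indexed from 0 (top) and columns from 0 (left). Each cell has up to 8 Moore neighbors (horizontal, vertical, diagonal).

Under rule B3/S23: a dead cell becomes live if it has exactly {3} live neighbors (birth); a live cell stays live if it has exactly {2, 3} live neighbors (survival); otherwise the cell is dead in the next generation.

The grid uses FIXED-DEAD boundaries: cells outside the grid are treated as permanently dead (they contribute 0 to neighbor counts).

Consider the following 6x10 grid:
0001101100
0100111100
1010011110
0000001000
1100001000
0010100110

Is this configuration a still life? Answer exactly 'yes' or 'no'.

Compute generation 1 and compare to generation 0 (given above):
Generation 1:
0001100100
0110000000
0100100010
1000000000
0100011000
0100000100
Cell (0,6) differs: gen0=1 vs gen1=0 -> NOT a still life.

Answer: no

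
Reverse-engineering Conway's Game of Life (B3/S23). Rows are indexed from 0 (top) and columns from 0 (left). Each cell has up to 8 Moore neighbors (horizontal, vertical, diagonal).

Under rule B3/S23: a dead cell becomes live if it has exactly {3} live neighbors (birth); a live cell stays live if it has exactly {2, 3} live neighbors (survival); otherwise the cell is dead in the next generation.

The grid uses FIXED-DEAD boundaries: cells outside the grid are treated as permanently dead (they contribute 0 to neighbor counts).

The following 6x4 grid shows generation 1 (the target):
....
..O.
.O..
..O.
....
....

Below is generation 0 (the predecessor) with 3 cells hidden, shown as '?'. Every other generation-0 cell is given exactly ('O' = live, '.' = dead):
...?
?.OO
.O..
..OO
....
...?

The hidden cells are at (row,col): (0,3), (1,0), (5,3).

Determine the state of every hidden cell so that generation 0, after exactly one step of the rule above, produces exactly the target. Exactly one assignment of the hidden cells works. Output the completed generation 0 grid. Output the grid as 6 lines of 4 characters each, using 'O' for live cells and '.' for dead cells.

Answer: ....
..OO
.O..
..OO
....
....

Derivation:
Hidden generation-0 cells (in order): (0,3), (1,0), (5,3).
A hidden cell only influences target cells in its own 3x3 neighborhood. Try each of the 2^3 = 8 assignments, step the completed generation 0 forward once under B3/S23, and compare with the target:
  (0,3)=. (1,0)=. (5,3)=. -> step reproduces the target at every cell -> ACCEPT
  (0,3)=. (1,0)=. (5,3)=O -> step gives (4,2)='O' but target has '.' -> reject
  (0,3)=. (1,0)=O (5,3)=. -> step gives (1,1)='O' but target has '.' -> reject
  (0,3)=. (1,0)=O (5,3)=O -> step gives (1,1)='O' but target has '.' -> reject
  (0,3)=O (1,0)=. (5,3)=. -> step gives (0,2)='O' but target has '.' -> reject
  (0,3)=O (1,0)=. (5,3)=O -> step gives (0,2)='O' but target has '.' -> reject
  (0,3)=O (1,0)=O (5,3)=. -> step gives (0,2)='O' but target has '.' -> reject
  (0,3)=O (1,0)=O (5,3)=O -> step gives (0,2)='O' but target has '.' -> reject
Unique solution: (0,3)=dead, (1,0)=dead, (5,3)=dead.
Check: live-neighbor counts of every cell in the completed generation 0:
0122
1221
1254
1221
0122
0000
Applying B3/S23 to generation 0 with these counts gives:
....
..O.
.O..
..O.
....
....
which matches the target exactly.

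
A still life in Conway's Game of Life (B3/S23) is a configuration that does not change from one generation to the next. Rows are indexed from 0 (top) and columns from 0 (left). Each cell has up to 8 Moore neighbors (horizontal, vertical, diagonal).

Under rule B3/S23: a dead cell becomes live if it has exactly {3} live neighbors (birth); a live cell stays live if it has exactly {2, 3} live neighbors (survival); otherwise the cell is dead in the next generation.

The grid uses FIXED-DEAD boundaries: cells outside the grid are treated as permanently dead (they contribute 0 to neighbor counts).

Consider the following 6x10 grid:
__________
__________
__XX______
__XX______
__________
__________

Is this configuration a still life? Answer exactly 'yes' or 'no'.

Answer: yes

Derivation:
Compute generation 1 and compare to generation 0 (given above):
Generation 1:
__________
__________
__XX______
__XX______
__________
__________
The grids are IDENTICAL -> still life.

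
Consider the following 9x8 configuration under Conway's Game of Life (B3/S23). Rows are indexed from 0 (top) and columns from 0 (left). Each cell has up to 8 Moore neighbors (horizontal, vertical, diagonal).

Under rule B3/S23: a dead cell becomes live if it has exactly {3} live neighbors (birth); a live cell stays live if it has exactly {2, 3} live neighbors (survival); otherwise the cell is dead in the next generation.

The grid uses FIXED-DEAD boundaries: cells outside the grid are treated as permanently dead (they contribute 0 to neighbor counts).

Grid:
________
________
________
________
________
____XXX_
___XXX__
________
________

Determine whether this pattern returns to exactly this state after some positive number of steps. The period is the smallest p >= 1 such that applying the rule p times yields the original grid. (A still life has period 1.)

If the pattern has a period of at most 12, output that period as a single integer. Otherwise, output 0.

Simulating and comparing each generation to the original:
Gen 0 (original, given above): 6 live cells
Gen 1: 6 live cells, differs from original
Gen 2: 6 live cells, MATCHES original -> period = 2

Answer: 2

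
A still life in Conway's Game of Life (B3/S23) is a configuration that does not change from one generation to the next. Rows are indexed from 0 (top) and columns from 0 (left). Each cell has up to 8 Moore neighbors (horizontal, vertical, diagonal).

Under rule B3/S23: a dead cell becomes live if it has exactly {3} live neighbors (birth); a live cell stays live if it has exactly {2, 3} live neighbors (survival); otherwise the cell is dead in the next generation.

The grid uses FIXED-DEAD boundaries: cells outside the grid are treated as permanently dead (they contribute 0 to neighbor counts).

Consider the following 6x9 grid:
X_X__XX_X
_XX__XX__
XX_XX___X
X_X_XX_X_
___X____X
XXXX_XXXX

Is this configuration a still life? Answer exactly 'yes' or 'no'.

Answer: no

Derivation:
Compute generation 1 and compare to generation 0 (given above):
Generation 1:
__X__XXX_
______X__
X______X_
X_X__X_XX
X_______X
_XXXX_XXX
Cell (0,0) differs: gen0=1 vs gen1=0 -> NOT a still life.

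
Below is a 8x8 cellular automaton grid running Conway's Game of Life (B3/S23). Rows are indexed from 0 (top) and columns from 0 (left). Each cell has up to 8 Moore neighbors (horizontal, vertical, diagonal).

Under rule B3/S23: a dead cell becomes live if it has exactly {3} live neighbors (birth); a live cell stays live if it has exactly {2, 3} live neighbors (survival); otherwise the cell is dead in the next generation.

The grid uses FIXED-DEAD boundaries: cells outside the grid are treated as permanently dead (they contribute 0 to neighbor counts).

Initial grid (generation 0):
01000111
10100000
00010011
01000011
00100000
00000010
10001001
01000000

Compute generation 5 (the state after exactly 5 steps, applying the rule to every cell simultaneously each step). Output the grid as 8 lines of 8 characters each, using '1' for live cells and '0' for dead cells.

Simulating step by step:
Generation 0 (given above): 18 live cells
Generation 1: 14 live cells
01000010
01100100
01100011
00100011
00000011
00000000
00000000
00000000
Generation 2: 13 live cells
01100000
10000101
00010101
01100100
00000011
00000000
00000000
00000000
Generation 3: 12 live cells
01000000
01101000
01100100
00101101
00000010
00000000
00000000
00000000
Generation 4: 13 live cells
01100000
10010000
00000110
01111100
00000110
00000000
00000000
00000000
Generation 5: 13 live cells
(generation 5 grid is the final answer)

Answer: 01100000
01100000
01000110
00110000
00110110
00000000
00000000
00000000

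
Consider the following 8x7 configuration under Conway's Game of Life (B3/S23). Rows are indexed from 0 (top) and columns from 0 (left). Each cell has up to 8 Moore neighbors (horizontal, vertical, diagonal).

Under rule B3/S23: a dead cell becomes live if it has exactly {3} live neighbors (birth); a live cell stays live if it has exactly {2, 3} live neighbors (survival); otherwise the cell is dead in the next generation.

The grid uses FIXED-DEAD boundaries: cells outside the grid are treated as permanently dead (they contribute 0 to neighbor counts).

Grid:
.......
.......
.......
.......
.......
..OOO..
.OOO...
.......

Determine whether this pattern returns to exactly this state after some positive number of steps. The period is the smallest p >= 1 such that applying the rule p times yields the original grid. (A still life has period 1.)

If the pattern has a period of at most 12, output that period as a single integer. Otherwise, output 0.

Answer: 2

Derivation:
Simulating and comparing each generation to the original:
Gen 0 (original, given above): 6 live cells
Gen 1: 6 live cells, differs from original
Gen 2: 6 live cells, MATCHES original -> period = 2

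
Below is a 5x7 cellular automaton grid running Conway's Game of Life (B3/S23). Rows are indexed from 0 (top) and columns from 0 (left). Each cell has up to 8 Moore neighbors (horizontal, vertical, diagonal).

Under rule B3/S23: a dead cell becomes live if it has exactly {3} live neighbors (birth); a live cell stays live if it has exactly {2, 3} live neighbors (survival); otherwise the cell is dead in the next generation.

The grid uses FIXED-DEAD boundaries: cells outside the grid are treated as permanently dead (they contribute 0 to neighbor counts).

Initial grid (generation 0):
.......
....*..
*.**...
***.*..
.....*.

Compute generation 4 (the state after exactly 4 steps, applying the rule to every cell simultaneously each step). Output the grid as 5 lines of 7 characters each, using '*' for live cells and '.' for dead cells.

Simulating step by step:
Generation 0 (given above): 9 live cells
Generation 1: 8 live cells
.......
...*...
*.*.*..
*.*.*..
.*.....
Generation 2: 6 live cells
.......
...*...
..*.*..
*.*....
.*.....
Generation 3: 6 live cells
.......
...*...
.**....
..**...
.*.....
Generation 4: 4 live cells
(generation 4 grid is the final answer)

Answer: .......
..*....
.*.....
...*...
..*....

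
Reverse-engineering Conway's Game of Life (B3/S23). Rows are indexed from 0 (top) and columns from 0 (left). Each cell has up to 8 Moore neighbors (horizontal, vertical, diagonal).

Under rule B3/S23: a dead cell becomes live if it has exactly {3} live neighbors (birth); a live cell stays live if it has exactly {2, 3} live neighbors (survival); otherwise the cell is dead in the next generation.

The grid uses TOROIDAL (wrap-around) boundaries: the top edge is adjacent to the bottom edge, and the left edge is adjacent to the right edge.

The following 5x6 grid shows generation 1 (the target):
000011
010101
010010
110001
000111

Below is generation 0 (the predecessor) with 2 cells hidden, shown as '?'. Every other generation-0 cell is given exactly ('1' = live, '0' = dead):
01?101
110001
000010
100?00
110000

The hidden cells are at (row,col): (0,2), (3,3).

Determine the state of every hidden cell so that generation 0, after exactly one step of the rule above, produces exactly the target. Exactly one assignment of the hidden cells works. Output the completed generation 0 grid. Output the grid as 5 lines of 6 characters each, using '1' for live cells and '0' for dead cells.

Answer: 011101
110001
000010
100100
110000

Derivation:
Hidden generation-0 cells (in order): (0,2), (3,3).
A hidden cell only influences target cells in its own 3x3 neighborhood. Try each of the 2^2 = 4 assignments, step the completed generation 0 forward once under B3/S23, and compare with the target:
  (0,2)=0 (3,3)=0 -> step gives (1,2)='1' but target has '0' -> reject
  (0,2)=0 (3,3)=1 -> step gives (1,2)='1' but target has '0' -> reject
  (0,2)=1 (3,3)=0 -> step gives (2,4)='0' but target has '1' -> reject
  (0,2)=1 (3,3)=1 -> step reproduces the target at every cell -> ACCEPT
Unique solution: (0,2)=live, (3,3)=live.
Check: live-neighbor counts of every cell in the completed generation 0:
754133
434343
432224
232123
445333
Applying B3/S23 to generation 0 with these counts gives:
000011
010101
010010
110001
000111
which matches the target exactly.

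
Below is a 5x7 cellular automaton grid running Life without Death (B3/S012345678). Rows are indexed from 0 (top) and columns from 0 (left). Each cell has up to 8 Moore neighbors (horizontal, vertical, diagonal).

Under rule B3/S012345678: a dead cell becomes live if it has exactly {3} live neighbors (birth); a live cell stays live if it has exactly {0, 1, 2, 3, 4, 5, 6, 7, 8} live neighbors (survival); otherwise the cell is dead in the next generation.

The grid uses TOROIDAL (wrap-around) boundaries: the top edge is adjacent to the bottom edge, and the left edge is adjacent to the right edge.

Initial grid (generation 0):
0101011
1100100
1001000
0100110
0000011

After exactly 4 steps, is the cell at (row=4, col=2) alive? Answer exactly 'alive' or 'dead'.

Simulating step by step:
Generation 0 (given above): 14 live cells
Generation 1: 22 live cells
0111011
1101110
1011011
1100110
0010011
Generation 2: 22 live cells
0111011
1101110
1011011
1100110
0010011
Generation 3: 22 live cells
0111011
1101110
1011011
1100110
0010011
Generation 4: 22 live cells
0111011
1101110
1011011
1100110
0010011

Cell (4,2) at generation 4: 1 -> alive

Answer: alive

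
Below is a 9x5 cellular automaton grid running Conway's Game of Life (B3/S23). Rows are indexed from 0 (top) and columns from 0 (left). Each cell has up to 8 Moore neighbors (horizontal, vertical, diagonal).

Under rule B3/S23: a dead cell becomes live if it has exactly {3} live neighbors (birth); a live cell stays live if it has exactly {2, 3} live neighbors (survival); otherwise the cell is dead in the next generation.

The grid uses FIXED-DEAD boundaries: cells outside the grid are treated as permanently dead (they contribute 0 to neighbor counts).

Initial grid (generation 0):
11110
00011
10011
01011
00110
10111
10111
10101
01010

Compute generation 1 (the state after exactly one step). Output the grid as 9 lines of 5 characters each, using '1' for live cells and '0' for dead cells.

Simulating step by step:
Generation 0 (given above): 27 live cells
Generation 1: 12 live cells
(generation 1 grid is the final answer)

Answer: 01111
10000
00000
01000
00000
00000
10000
10001
01110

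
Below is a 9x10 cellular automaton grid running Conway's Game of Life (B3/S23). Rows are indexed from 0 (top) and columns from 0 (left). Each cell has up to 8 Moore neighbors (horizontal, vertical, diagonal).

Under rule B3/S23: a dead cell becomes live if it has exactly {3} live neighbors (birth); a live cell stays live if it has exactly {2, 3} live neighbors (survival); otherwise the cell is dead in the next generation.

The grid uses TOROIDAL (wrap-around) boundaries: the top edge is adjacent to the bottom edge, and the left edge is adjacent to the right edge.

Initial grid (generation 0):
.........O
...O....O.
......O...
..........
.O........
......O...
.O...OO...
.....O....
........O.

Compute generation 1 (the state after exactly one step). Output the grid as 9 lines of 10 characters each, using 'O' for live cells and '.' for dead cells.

Answer: ........OO
..........
..........
..........
..........
.....OO...
.....OO...
.....OO...
..........

Derivation:
Simulating step by step:
Generation 0 (given above): 11 live cells
Generation 1: 8 live cells
(generation 1 grid is the final answer)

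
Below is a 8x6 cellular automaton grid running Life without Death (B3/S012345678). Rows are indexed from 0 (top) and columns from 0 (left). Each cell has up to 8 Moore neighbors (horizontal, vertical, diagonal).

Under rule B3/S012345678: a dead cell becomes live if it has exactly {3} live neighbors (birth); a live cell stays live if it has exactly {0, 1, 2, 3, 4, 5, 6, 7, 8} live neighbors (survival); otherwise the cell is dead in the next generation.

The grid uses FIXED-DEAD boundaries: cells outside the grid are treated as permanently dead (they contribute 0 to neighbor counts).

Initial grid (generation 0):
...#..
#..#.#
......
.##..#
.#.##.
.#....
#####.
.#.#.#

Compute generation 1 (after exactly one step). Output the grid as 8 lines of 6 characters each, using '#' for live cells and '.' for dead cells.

Simulating step by step:
Generation 0 (given above): 19 live cells
Generation 1: 28 live cells
(generation 1 grid is the final answer)

Answer: ...##.
#..###
.##.#.
.#####
##.##.
.#....
#####.
##.#.#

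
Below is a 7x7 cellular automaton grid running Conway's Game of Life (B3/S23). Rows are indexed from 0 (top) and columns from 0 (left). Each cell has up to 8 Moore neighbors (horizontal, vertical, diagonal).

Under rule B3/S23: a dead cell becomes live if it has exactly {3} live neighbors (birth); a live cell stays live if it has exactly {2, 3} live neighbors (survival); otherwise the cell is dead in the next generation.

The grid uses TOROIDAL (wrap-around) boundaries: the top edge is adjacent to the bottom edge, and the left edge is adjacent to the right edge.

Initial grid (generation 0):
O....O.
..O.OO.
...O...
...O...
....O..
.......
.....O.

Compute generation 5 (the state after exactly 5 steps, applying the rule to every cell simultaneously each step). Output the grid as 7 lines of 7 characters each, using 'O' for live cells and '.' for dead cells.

Simulating step by step:
Generation 0 (given above): 9 live cells
Generation 1: 10 live cells
.....O.
...OOOO
..OO...
...OO..
.......
.......
......O
Generation 2: 8 live cells
.......
..OO.OO
..O....
..OOO..
.......
.......
.......
Generation 3: 7 live cells
.......
..OO...
.O...O.
..OO...
...O...
.......
.......
Generation 4: 8 live cells
.......
..O....
.O..O..
..OOO..
..OO...
.......
.......
Generation 5: 6 live cells
(generation 5 grid is the final answer)

Answer: .......
.......
.O..O..
.O..O..
..O.O..
.......
.......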